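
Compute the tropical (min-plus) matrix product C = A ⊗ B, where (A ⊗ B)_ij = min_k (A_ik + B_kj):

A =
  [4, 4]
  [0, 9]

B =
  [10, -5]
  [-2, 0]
A ⊗ B =
  [2, -1]
  [7, -5]

Apply the min-plus product entry-by-entry:
  C[0][0] = min over k of (A[0][0] + B[0][0] = 4 + 10 = 14, A[0][1] + B[1][0] = 4 + -2 = 2) = 2 (attained at k = 1)
  C[0][1] = min over k of (A[0][0] + B[0][1] = 4 + -5 = -1, A[0][1] + B[1][1] = 4 + 0 = 4) = -1 (attained at k = 0)
  C[1][0] = min over k of (A[1][0] + B[0][0] = 0 + 10 = 10, A[1][1] + B[1][0] = 9 + -2 = 7) = 7 (attained at k = 1)
  C[1][1] = min over k of (A[1][0] + B[0][1] = 0 + -5 = -5, A[1][1] + B[1][1] = 9 + 0 = 9) = -5 (attained at k = 0)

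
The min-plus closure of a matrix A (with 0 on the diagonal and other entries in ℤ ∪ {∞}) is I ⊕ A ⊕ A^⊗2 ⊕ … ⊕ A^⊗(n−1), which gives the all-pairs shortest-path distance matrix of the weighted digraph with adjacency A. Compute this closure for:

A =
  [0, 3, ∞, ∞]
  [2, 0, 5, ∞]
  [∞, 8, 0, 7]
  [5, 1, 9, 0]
Closure =
  [0, 3, 8, 15]
  [2, 0, 5, 12]
  [10, 8, 0, 7]
  [3, 1, 6, 0]

This is the Floyd-Warshall all-pairs shortest-path computation. For each intermediate vertex k = 0, 1, …, 3, update dist[i][j] ← min(dist[i][j], dist[i][k] + dist[k][j]). The final matrix gives, for each (i, j), the minimum total weight of any directed path from i to j (possibly empty when i = j).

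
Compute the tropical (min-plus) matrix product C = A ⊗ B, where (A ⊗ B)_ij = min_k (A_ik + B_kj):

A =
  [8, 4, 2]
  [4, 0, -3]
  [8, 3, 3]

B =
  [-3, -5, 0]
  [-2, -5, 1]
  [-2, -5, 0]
A ⊗ B =
  [0, -3, 2]
  [-5, -8, -3]
  [1, -2, 3]

Apply the min-plus product entry-by-entry:
  C[0][0] = min over k of (A[0][0] + B[0][0] = 8 + -3 = 5, A[0][1] + B[1][0] = 4 + -2 = 2, A[0][2] + B[2][0] = 2 + -2 = 0) = 0 (attained at k = 2)
  C[0][1] = min over k of (A[0][0] + B[0][1] = 8 + -5 = 3, A[0][1] + B[1][1] = 4 + -5 = -1, A[0][2] + B[2][1] = 2 + -5 = -3) = -3 (attained at k = 2)
  C[0][2] = min over k of (A[0][0] + B[0][2] = 8 + 0 = 8, A[0][1] + B[1][2] = 4 + 1 = 5, A[0][2] + B[2][2] = 2 + 0 = 2) = 2 (attained at k = 2)
  C[1][0] = min over k of (A[1][0] + B[0][0] = 4 + -3 = 1, A[1][1] + B[1][0] = 0 + -2 = -2, A[1][2] + B[2][0] = -3 + -2 = -5) = -5 (attained at k = 2)
  C[1][1] = min over k of (A[1][0] + B[0][1] = 4 + -5 = -1, A[1][1] + B[1][1] = 0 + -5 = -5, A[1][2] + B[2][1] = -3 + -5 = -8) = -8 (attained at k = 2)
  C[1][2] = min over k of (A[1][0] + B[0][2] = 4 + 0 = 4, A[1][1] + B[1][2] = 0 + 1 = 1, A[1][2] + B[2][2] = -3 + 0 = -3) = -3 (attained at k = 2)
  C[2][0] = min over k of (A[2][0] + B[0][0] = 8 + -3 = 5, A[2][1] + B[1][0] = 3 + -2 = 1, A[2][2] + B[2][0] = 3 + -2 = 1) = 1 (attained at k = 1)
  C[2][1] = min over k of (A[2][0] + B[0][1] = 8 + -5 = 3, A[2][1] + B[1][1] = 3 + -5 = -2, A[2][2] + B[2][1] = 3 + -5 = -2) = -2 (attained at k = 1)
  C[2][2] = min over k of (A[2][0] + B[0][2] = 8 + 0 = 8, A[2][1] + B[1][2] = 3 + 1 = 4, A[2][2] + B[2][2] = 3 + 0 = 3) = 3 (attained at k = 2)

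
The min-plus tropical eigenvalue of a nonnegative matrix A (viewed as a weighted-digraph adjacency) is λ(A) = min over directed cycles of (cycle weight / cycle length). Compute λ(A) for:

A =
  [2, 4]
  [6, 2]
λ(A) = 2

Enumerate directed cycles and compute their means (weight / length). Sample:
  cycle 0 → 0: weight = 2, length = 1, mean = 2/1 ≈ 2.000
  cycle 1 → 1: weight = 2, length = 1, mean = 2/1 ≈ 2.000
  cycle 0 → 1 → 0: weight = 10, length = 2, mean = 10/2 ≈ 5.000
  cycle 1 → 0 → 1: weight = 10, length = 2, mean = 10/2 ≈ 5.000
Minimum mean = 2.000, attained e.g. along the cycle 0 → 0 with weight 2 and length 1. So λ(A) = 2/1 = 2.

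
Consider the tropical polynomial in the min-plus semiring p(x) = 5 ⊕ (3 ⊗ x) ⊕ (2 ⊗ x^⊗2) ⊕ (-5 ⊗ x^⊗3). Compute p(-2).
p(-2) = -11

A tropical monomial a ⊗ x^⊗i evaluates to a + i · x. Evaluating each term at x = -2:
  Term 0 contributes 5 + 0 · -2 = 5
  Term 1 contributes 3 + 1 · -2 = 1
  Term 2 contributes 2 + 2 · -2 = -2
  Term 3 contributes -5 + 3 · -2 = -11
p(-2) = ⊕ of these = min[5, 1, -2, -11] = -11.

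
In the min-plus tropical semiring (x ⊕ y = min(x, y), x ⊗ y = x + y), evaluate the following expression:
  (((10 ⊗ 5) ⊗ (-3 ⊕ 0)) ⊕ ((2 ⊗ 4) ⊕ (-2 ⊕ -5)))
(((10 ⊗ 5) ⊗ (-3 ⊕ 0)) ⊕ ((2 ⊗ 4) ⊕ (-2 ⊕ -5))) = -5

Expand innermost to outermost. Recall ⊕ takes the minimum of its arguments and ⊗ takes their sum. Working out the expression (((10 ⊗ 5) ⊗ (-3 ⊕ 0)) ⊕ ((2 ⊗ 4) ⊕ (-2 ⊕ -5))) gives -5.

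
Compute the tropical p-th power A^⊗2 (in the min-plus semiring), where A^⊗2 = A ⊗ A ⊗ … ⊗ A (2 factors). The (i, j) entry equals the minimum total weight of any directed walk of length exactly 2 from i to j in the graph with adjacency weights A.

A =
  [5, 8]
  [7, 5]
A^⊗2 =
  [10, 13]
  [12, 10]

Each entry (A^⊗2)_ij equals the minimum over all length-2 walks i = v_0 → v_1 → … → v_2 = j of Σ_t A[v_t][v_{t+1}]. For example, for (i, j) = (0, 1) we minimise over 2 possible intermediate vertex sequences; the minimum is 13, attained along the walk 0 → 0 → 1.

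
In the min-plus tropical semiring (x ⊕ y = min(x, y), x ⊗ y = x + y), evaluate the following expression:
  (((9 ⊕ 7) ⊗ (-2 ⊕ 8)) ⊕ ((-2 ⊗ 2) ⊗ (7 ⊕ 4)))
(((9 ⊕ 7) ⊗ (-2 ⊕ 8)) ⊕ ((-2 ⊗ 2) ⊗ (7 ⊕ 4))) = 4

Expand innermost to outermost. Recall ⊕ takes the minimum of its arguments and ⊗ takes their sum. Working out the expression (((9 ⊕ 7) ⊗ (-2 ⊕ 8)) ⊕ ((-2 ⊗ 2) ⊗ (7 ⊕ 4))) gives 4.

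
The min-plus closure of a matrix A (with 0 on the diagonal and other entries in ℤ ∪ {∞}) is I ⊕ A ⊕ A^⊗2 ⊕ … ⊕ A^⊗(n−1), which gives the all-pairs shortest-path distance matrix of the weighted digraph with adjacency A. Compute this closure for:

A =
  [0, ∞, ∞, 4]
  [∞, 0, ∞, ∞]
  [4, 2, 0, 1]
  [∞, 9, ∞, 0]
Closure =
  [0, 13, ∞, 4]
  [∞, 0, ∞, ∞]
  [4, 2, 0, 1]
  [∞, 9, ∞, 0]

This is the Floyd-Warshall all-pairs shortest-path computation. For each intermediate vertex k = 0, 1, …, 3, update dist[i][j] ← min(dist[i][j], dist[i][k] + dist[k][j]). The final matrix gives, for each (i, j), the minimum total weight of any directed path from i to j (possibly empty when i = j).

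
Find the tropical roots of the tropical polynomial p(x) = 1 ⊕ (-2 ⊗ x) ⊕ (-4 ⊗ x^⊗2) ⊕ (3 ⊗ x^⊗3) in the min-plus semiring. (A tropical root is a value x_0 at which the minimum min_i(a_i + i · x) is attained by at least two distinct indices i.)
Roots: {-7, 2, 3}

Each tropical root is a break point of the lower envelope of the lines y = a_i + i · x (there are 4 lines, with slopes 0, 1, ..., 3). Only the lines that attain the minimum somewhere contribute to roots; other lines are dominated. Here the surviving (envelope) indices are i = 3, i = 2, i = 1, i = 0.
Intersections between consecutive envelope lines give the roots: for adjacent envelope indices i < j the intersection is x = (a_i − a_j) / (j − i). Reading off the sorted break points: {-7, 2, 3}.
Verification: at each break x_0, at least two indices attain the minimum of min_i(a_i + i · x_0).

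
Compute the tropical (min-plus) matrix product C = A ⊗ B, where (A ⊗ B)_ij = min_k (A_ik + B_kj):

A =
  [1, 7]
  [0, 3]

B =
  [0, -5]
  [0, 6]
A ⊗ B =
  [1, -4]
  [0, -5]

Apply the min-plus product entry-by-entry:
  C[0][0] = min over k of (A[0][0] + B[0][0] = 1 + 0 = 1, A[0][1] + B[1][0] = 7 + 0 = 7) = 1 (attained at k = 0)
  C[0][1] = min over k of (A[0][0] + B[0][1] = 1 + -5 = -4, A[0][1] + B[1][1] = 7 + 6 = 13) = -4 (attained at k = 0)
  C[1][0] = min over k of (A[1][0] + B[0][0] = 0 + 0 = 0, A[1][1] + B[1][0] = 3 + 0 = 3) = 0 (attained at k = 0)
  C[1][1] = min over k of (A[1][0] + B[0][1] = 0 + -5 = -5, A[1][1] + B[1][1] = 3 + 6 = 9) = -5 (attained at k = 0)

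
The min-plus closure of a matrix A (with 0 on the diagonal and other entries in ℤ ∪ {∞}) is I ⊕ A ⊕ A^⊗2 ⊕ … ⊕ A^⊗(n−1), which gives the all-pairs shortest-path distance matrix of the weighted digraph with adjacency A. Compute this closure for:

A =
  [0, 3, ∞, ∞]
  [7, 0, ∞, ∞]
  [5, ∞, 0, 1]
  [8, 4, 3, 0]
Closure =
  [0, 3, ∞, ∞]
  [7, 0, ∞, ∞]
  [5, 5, 0, 1]
  [8, 4, 3, 0]

This is the Floyd-Warshall all-pairs shortest-path computation. For each intermediate vertex k = 0, 1, …, 3, update dist[i][j] ← min(dist[i][j], dist[i][k] + dist[k][j]). The final matrix gives, for each (i, j), the minimum total weight of any directed path from i to j (possibly empty when i = j).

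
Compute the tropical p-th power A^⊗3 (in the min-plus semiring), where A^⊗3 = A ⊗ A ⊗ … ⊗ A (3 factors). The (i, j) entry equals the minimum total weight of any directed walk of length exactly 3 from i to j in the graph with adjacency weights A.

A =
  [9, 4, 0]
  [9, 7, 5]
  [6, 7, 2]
A^⊗3 =
  [8, 9, 4]
  [13, 14, 9]
  [10, 11, 6]

Each entry (A^⊗3)_ij equals the minimum over all length-3 walks i = v_0 → v_1 → … → v_3 = j of Σ_t A[v_t][v_{t+1}]. For example, for (i, j) = (0, 2) we minimise over 9 possible intermediate vertex sequences; the minimum is 4, attained along the walk 0 → 2 → 2 → 2.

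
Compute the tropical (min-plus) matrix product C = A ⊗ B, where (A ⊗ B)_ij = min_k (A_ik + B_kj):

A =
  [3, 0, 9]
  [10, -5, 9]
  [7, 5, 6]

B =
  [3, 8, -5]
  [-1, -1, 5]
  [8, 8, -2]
A ⊗ B =
  [-1, -1, -2]
  [-6, -6, 0]
  [4, 4, 2]

Apply the min-plus product entry-by-entry:
  C[0][0] = min over k of (A[0][0] + B[0][0] = 3 + 3 = 6, A[0][1] + B[1][0] = 0 + -1 = -1, A[0][2] + B[2][0] = 9 + 8 = 17) = -1 (attained at k = 1)
  C[0][1] = min over k of (A[0][0] + B[0][1] = 3 + 8 = 11, A[0][1] + B[1][1] = 0 + -1 = -1, A[0][2] + B[2][1] = 9 + 8 = 17) = -1 (attained at k = 1)
  C[0][2] = min over k of (A[0][0] + B[0][2] = 3 + -5 = -2, A[0][1] + B[1][2] = 0 + 5 = 5, A[0][2] + B[2][2] = 9 + -2 = 7) = -2 (attained at k = 0)
  C[1][0] = min over k of (A[1][0] + B[0][0] = 10 + 3 = 13, A[1][1] + B[1][0] = -5 + -1 = -6, A[1][2] + B[2][0] = 9 + 8 = 17) = -6 (attained at k = 1)
  C[1][1] = min over k of (A[1][0] + B[0][1] = 10 + 8 = 18, A[1][1] + B[1][1] = -5 + -1 = -6, A[1][2] + B[2][1] = 9 + 8 = 17) = -6 (attained at k = 1)
  C[1][2] = min over k of (A[1][0] + B[0][2] = 10 + -5 = 5, A[1][1] + B[1][2] = -5 + 5 = 0, A[1][2] + B[2][2] = 9 + -2 = 7) = 0 (attained at k = 1)
  C[2][0] = min over k of (A[2][0] + B[0][0] = 7 + 3 = 10, A[2][1] + B[1][0] = 5 + -1 = 4, A[2][2] + B[2][0] = 6 + 8 = 14) = 4 (attained at k = 1)
  C[2][1] = min over k of (A[2][0] + B[0][1] = 7 + 8 = 15, A[2][1] + B[1][1] = 5 + -1 = 4, A[2][2] + B[2][1] = 6 + 8 = 14) = 4 (attained at k = 1)
  C[2][2] = min over k of (A[2][0] + B[0][2] = 7 + -5 = 2, A[2][1] + B[1][2] = 5 + 5 = 10, A[2][2] + B[2][2] = 6 + -2 = 4) = 2 (attained at k = 0)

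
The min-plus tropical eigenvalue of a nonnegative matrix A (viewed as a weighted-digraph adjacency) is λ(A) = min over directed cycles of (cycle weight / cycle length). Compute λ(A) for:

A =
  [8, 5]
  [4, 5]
λ(A) = 9/2

Enumerate directed cycles and compute their means (weight / length). Sample:
  cycle 0 → 0: weight = 8, length = 1, mean = 8/1 ≈ 8.000
  cycle 1 → 1: weight = 5, length = 1, mean = 5/1 ≈ 5.000
  cycle 0 → 1 → 0: weight = 9, length = 2, mean = 9/2 ≈ 4.500
  cycle 1 → 0 → 1: weight = 9, length = 2, mean = 9/2 ≈ 4.500
Minimum mean = 4.500, attained e.g. along the cycle 0 → 1 → 0 with weight 9 and length 2. So λ(A) = 9/2 = 9/2.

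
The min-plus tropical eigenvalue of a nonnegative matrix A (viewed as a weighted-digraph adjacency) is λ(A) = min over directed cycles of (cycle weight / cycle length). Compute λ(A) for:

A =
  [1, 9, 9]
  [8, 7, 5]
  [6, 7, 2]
λ(A) = 1

Enumerate directed cycles and compute their means (weight / length). Sample:
  cycle 0 → 0: weight = 1, length = 1, mean = 1/1 ≈ 1.000
  cycle 1 → 1: weight = 7, length = 1, mean = 7/1 ≈ 7.000
  cycle 2 → 2: weight = 2, length = 1, mean = 2/1 ≈ 2.000
  cycle 0 → 1 → 0: weight = 17, length = 2, mean = 17/2 ≈ 8.500
  cycle 0 → 2 → 0: weight = 15, length = 2, mean = 15/2 ≈ 7.500
  cycle 1 → 0 → 1: weight = 17, length = 2, mean = 17/2 ≈ 8.500
Minimum mean = 1.000, attained e.g. along the cycle 0 → 0 with weight 1 and length 1. So λ(A) = 1/1 = 1.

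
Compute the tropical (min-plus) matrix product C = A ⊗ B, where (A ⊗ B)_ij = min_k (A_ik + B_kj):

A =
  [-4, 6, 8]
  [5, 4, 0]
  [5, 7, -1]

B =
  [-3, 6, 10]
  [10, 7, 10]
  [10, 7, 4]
A ⊗ B =
  [-7, 2, 6]
  [2, 7, 4]
  [2, 6, 3]

Apply the min-plus product entry-by-entry:
  C[0][0] = min over k of (A[0][0] + B[0][0] = -4 + -3 = -7, A[0][1] + B[1][0] = 6 + 10 = 16, A[0][2] + B[2][0] = 8 + 10 = 18) = -7 (attained at k = 0)
  C[0][1] = min over k of (A[0][0] + B[0][1] = -4 + 6 = 2, A[0][1] + B[1][1] = 6 + 7 = 13, A[0][2] + B[2][1] = 8 + 7 = 15) = 2 (attained at k = 0)
  C[0][2] = min over k of (A[0][0] + B[0][2] = -4 + 10 = 6, A[0][1] + B[1][2] = 6 + 10 = 16, A[0][2] + B[2][2] = 8 + 4 = 12) = 6 (attained at k = 0)
  C[1][0] = min over k of (A[1][0] + B[0][0] = 5 + -3 = 2, A[1][1] + B[1][0] = 4 + 10 = 14, A[1][2] + B[2][0] = 0 + 10 = 10) = 2 (attained at k = 0)
  C[1][1] = min over k of (A[1][0] + B[0][1] = 5 + 6 = 11, A[1][1] + B[1][1] = 4 + 7 = 11, A[1][2] + B[2][1] = 0 + 7 = 7) = 7 (attained at k = 2)
  C[1][2] = min over k of (A[1][0] + B[0][2] = 5 + 10 = 15, A[1][1] + B[1][2] = 4 + 10 = 14, A[1][2] + B[2][2] = 0 + 4 = 4) = 4 (attained at k = 2)
  C[2][0] = min over k of (A[2][0] + B[0][0] = 5 + -3 = 2, A[2][1] + B[1][0] = 7 + 10 = 17, A[2][2] + B[2][0] = -1 + 10 = 9) = 2 (attained at k = 0)
  C[2][1] = min over k of (A[2][0] + B[0][1] = 5 + 6 = 11, A[2][1] + B[1][1] = 7 + 7 = 14, A[2][2] + B[2][1] = -1 + 7 = 6) = 6 (attained at k = 2)
  C[2][2] = min over k of (A[2][0] + B[0][2] = 5 + 10 = 15, A[2][1] + B[1][2] = 7 + 10 = 17, A[2][2] + B[2][2] = -1 + 4 = 3) = 3 (attained at k = 2)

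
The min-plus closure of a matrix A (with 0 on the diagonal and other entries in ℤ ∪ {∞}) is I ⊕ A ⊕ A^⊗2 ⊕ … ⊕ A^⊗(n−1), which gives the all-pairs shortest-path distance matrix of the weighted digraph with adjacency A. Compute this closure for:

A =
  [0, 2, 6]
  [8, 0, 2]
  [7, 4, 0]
Closure =
  [0, 2, 4]
  [8, 0, 2]
  [7, 4, 0]

This is the Floyd-Warshall all-pairs shortest-path computation. For each intermediate vertex k = 0, 1, …, 2, update dist[i][j] ← min(dist[i][j], dist[i][k] + dist[k][j]). The final matrix gives, for each (i, j), the minimum total weight of any directed path from i to j (possibly empty when i = j).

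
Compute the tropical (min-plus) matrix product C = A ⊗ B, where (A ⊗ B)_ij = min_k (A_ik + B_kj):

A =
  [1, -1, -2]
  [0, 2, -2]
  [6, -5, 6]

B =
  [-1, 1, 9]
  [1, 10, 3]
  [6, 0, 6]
A ⊗ B =
  [0, -2, 2]
  [-1, -2, 4]
  [-4, 5, -2]

Apply the min-plus product entry-by-entry:
  C[0][0] = min over k of (A[0][0] + B[0][0] = 1 + -1 = 0, A[0][1] + B[1][0] = -1 + 1 = 0, A[0][2] + B[2][0] = -2 + 6 = 4) = 0 (attained at k = 0)
  C[0][1] = min over k of (A[0][0] + B[0][1] = 1 + 1 = 2, A[0][1] + B[1][1] = -1 + 10 = 9, A[0][2] + B[2][1] = -2 + 0 = -2) = -2 (attained at k = 2)
  C[0][2] = min over k of (A[0][0] + B[0][2] = 1 + 9 = 10, A[0][1] + B[1][2] = -1 + 3 = 2, A[0][2] + B[2][2] = -2 + 6 = 4) = 2 (attained at k = 1)
  C[1][0] = min over k of (A[1][0] + B[0][0] = 0 + -1 = -1, A[1][1] + B[1][0] = 2 + 1 = 3, A[1][2] + B[2][0] = -2 + 6 = 4) = -1 (attained at k = 0)
  C[1][1] = min over k of (A[1][0] + B[0][1] = 0 + 1 = 1, A[1][1] + B[1][1] = 2 + 10 = 12, A[1][2] + B[2][1] = -2 + 0 = -2) = -2 (attained at k = 2)
  C[1][2] = min over k of (A[1][0] + B[0][2] = 0 + 9 = 9, A[1][1] + B[1][2] = 2 + 3 = 5, A[1][2] + B[2][2] = -2 + 6 = 4) = 4 (attained at k = 2)
  C[2][0] = min over k of (A[2][0] + B[0][0] = 6 + -1 = 5, A[2][1] + B[1][0] = -5 + 1 = -4, A[2][2] + B[2][0] = 6 + 6 = 12) = -4 (attained at k = 1)
  C[2][1] = min over k of (A[2][0] + B[0][1] = 6 + 1 = 7, A[2][1] + B[1][1] = -5 + 10 = 5, A[2][2] + B[2][1] = 6 + 0 = 6) = 5 (attained at k = 1)
  C[2][2] = min over k of (A[2][0] + B[0][2] = 6 + 9 = 15, A[2][1] + B[1][2] = -5 + 3 = -2, A[2][2] + B[2][2] = 6 + 6 = 12) = -2 (attained at k = 1)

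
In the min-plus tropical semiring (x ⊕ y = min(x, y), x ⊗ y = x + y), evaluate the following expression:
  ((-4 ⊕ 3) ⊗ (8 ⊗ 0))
((-4 ⊕ 3) ⊗ (8 ⊗ 0)) = 4

Expand innermost to outermost. Recall ⊕ takes the minimum of its arguments and ⊗ takes their sum. Working out the expression ((-4 ⊕ 3) ⊗ (8 ⊗ 0)) gives 4.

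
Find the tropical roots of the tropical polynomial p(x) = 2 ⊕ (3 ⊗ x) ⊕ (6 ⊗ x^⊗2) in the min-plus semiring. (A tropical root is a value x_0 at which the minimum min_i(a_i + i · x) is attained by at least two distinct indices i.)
Roots: {-3, -1}

Each tropical root is a break point of the lower envelope of the lines y = a_i + i · x (there are 3 lines, with slopes 0, 1, ..., 2). Only the lines that attain the minimum somewhere contribute to roots; other lines are dominated. Here the surviving (envelope) indices are i = 2, i = 1, i = 0.
Intersections between consecutive envelope lines give the roots: for adjacent envelope indices i < j the intersection is x = (a_i − a_j) / (j − i). Reading off the sorted break points: {-3, -1}.
Verification: at each break x_0, at least two indices attain the minimum of min_i(a_i + i · x_0).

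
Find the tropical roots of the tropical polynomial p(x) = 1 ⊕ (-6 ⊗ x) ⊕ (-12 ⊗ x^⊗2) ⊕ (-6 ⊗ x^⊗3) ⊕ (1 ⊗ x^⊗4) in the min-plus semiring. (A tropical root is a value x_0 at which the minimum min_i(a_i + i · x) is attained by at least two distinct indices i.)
Roots: {-7, -6, 6, 7}

Each tropical root is a break point of the lower envelope of the lines y = a_i + i · x (there are 5 lines, with slopes 0, 1, ..., 4). Only the lines that attain the minimum somewhere contribute to roots; other lines are dominated. Here the surviving (envelope) indices are i = 4, i = 3, i = 2, i = 1, i = 0.
Intersections between consecutive envelope lines give the roots: for adjacent envelope indices i < j the intersection is x = (a_i − a_j) / (j − i). Reading off the sorted break points: {-7, -6, 6, 7}.
Verification: at each break x_0, at least two indices attain the minimum of min_i(a_i + i · x_0).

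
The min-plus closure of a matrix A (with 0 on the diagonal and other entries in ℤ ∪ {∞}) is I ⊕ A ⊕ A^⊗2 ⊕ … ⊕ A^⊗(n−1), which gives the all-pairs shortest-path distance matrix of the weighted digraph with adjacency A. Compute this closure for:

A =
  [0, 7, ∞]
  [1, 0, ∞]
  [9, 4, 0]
Closure =
  [0, 7, ∞]
  [1, 0, ∞]
  [5, 4, 0]

This is the Floyd-Warshall all-pairs shortest-path computation. For each intermediate vertex k = 0, 1, …, 2, update dist[i][j] ← min(dist[i][j], dist[i][k] + dist[k][j]). The final matrix gives, for each (i, j), the minimum total weight of any directed path from i to j (possibly empty when i = j).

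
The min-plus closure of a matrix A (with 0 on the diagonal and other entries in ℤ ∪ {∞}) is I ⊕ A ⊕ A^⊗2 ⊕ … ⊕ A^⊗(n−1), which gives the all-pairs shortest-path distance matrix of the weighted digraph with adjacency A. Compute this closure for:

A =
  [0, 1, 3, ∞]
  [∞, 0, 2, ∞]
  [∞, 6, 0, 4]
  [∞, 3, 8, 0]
Closure =
  [0, 1, 3, 7]
  [∞, 0, 2, 6]
  [∞, 6, 0, 4]
  [∞, 3, 5, 0]

This is the Floyd-Warshall all-pairs shortest-path computation. For each intermediate vertex k = 0, 1, …, 3, update dist[i][j] ← min(dist[i][j], dist[i][k] + dist[k][j]). The final matrix gives, for each (i, j), the minimum total weight of any directed path from i to j (possibly empty when i = j).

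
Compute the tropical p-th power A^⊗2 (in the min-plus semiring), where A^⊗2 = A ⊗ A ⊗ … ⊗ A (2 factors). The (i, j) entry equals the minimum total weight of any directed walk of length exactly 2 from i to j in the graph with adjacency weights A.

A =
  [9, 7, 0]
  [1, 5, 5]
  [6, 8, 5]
A^⊗2 =
  [6, 8, 5]
  [6, 8, 1]
  [9, 13, 6]

Each entry (A^⊗2)_ij equals the minimum over all length-2 walks i = v_0 → v_1 → … → v_2 = j of Σ_t A[v_t][v_{t+1}]. For example, for (i, j) = (0, 2) we minimise over 3 possible intermediate vertex sequences; the minimum is 5, attained along the walk 0 → 2 → 2.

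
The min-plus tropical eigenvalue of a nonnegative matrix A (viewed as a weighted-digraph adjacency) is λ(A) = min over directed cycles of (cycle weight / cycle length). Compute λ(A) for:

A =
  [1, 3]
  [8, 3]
λ(A) = 1

Enumerate directed cycles and compute their means (weight / length). Sample:
  cycle 0 → 0: weight = 1, length = 1, mean = 1/1 ≈ 1.000
  cycle 1 → 1: weight = 3, length = 1, mean = 3/1 ≈ 3.000
  cycle 0 → 1 → 0: weight = 11, length = 2, mean = 11/2 ≈ 5.500
  cycle 1 → 0 → 1: weight = 11, length = 2, mean = 11/2 ≈ 5.500
Minimum mean = 1.000, attained e.g. along the cycle 0 → 0 with weight 1 and length 1. So λ(A) = 1/1 = 1.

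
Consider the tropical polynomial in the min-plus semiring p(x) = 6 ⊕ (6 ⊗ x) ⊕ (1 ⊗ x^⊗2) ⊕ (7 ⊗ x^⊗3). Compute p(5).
p(5) = 6

A tropical monomial a ⊗ x^⊗i evaluates to a + i · x. Evaluating each term at x = 5:
  Term 0 contributes 6 + 0 · 5 = 6
  Term 1 contributes 6 + 1 · 5 = 11
  Term 2 contributes 1 + 2 · 5 = 11
  Term 3 contributes 7 + 3 · 5 = 22
p(5) = ⊕ of these = min[6, 11, 11, 22] = 6.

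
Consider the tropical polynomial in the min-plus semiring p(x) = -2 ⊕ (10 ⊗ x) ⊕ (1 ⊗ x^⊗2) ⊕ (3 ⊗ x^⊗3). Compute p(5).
p(5) = -2

A tropical monomial a ⊗ x^⊗i evaluates to a + i · x. Evaluating each term at x = 5:
  Term 0 contributes -2 + 0 · 5 = -2
  Term 1 contributes 10 + 1 · 5 = 15
  Term 2 contributes 1 + 2 · 5 = 11
  Term 3 contributes 3 + 3 · 5 = 18
p(5) = ⊕ of these = min[-2, 15, 11, 18] = -2.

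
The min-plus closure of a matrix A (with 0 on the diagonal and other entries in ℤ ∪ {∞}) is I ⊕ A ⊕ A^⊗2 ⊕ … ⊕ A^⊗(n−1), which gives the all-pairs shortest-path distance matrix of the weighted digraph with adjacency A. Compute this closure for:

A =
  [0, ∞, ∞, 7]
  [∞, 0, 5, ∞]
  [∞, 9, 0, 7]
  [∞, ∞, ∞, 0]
Closure =
  [0, ∞, ∞, 7]
  [∞, 0, 5, 12]
  [∞, 9, 0, 7]
  [∞, ∞, ∞, 0]

This is the Floyd-Warshall all-pairs shortest-path computation. For each intermediate vertex k = 0, 1, …, 3, update dist[i][j] ← min(dist[i][j], dist[i][k] + dist[k][j]). The final matrix gives, for each (i, j), the minimum total weight of any directed path from i to j (possibly empty when i = j).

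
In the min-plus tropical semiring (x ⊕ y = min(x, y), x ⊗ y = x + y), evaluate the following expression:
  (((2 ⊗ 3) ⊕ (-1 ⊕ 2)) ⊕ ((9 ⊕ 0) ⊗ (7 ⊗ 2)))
(((2 ⊗ 3) ⊕ (-1 ⊕ 2)) ⊕ ((9 ⊕ 0) ⊗ (7 ⊗ 2))) = -1

Expand innermost to outermost. Recall ⊕ takes the minimum of its arguments and ⊗ takes their sum. Working out the expression (((2 ⊗ 3) ⊕ (-1 ⊕ 2)) ⊕ ((9 ⊕ 0) ⊗ (7 ⊗ 2))) gives -1.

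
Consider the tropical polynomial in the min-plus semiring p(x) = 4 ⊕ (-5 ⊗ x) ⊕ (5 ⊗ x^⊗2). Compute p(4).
p(4) = -1

A tropical monomial a ⊗ x^⊗i evaluates to a + i · x. Evaluating each term at x = 4:
  Term 0 contributes 4 + 0 · 4 = 4
  Term 1 contributes -5 + 1 · 4 = -1
  Term 2 contributes 5 + 2 · 4 = 13
p(4) = ⊕ of these = min[4, -1, 13] = -1.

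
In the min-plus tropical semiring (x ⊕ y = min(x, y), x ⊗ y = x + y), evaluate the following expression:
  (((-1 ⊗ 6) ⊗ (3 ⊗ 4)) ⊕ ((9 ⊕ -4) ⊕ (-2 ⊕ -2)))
(((-1 ⊗ 6) ⊗ (3 ⊗ 4)) ⊕ ((9 ⊕ -4) ⊕ (-2 ⊕ -2))) = -4

Expand innermost to outermost. Recall ⊕ takes the minimum of its arguments and ⊗ takes their sum. Working out the expression (((-1 ⊗ 6) ⊗ (3 ⊗ 4)) ⊕ ((9 ⊕ -4) ⊕ (-2 ⊕ -2))) gives -4.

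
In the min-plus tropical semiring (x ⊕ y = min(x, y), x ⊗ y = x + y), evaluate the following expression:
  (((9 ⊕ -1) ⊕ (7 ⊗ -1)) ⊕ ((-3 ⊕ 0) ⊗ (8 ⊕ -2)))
(((9 ⊕ -1) ⊕ (7 ⊗ -1)) ⊕ ((-3 ⊕ 0) ⊗ (8 ⊕ -2))) = -5

Expand innermost to outermost. Recall ⊕ takes the minimum of its arguments and ⊗ takes their sum. Working out the expression (((9 ⊕ -1) ⊕ (7 ⊗ -1)) ⊕ ((-3 ⊕ 0) ⊗ (8 ⊕ -2))) gives -5.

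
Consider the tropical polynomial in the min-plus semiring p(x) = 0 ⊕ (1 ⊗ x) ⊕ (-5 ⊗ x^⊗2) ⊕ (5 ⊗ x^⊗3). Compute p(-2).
p(-2) = -9

A tropical monomial a ⊗ x^⊗i evaluates to a + i · x. Evaluating each term at x = -2:
  Term 0 contributes 0 + 0 · -2 = 0
  Term 1 contributes 1 + 1 · -2 = -1
  Term 2 contributes -5 + 2 · -2 = -9
  Term 3 contributes 5 + 3 · -2 = -1
p(-2) = ⊕ of these = min[0, -1, -9, -1] = -9.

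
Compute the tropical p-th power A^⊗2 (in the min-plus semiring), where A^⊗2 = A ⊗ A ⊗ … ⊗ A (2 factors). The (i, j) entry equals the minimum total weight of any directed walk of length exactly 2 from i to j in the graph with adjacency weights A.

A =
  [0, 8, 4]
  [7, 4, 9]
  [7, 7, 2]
A^⊗2 =
  [0, 8, 4]
  [7, 8, 11]
  [7, 9, 4]

Each entry (A^⊗2)_ij equals the minimum over all length-2 walks i = v_0 → v_1 → … → v_2 = j of Σ_t A[v_t][v_{t+1}]. For example, for (i, j) = (0, 2) we minimise over 3 possible intermediate vertex sequences; the minimum is 4, attained along the walk 0 → 0 → 2.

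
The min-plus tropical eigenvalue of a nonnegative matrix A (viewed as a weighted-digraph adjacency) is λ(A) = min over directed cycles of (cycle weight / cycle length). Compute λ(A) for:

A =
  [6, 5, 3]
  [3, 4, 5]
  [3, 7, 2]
λ(A) = 2

Enumerate directed cycles and compute their means (weight / length). Sample:
  cycle 0 → 0: weight = 6, length = 1, mean = 6/1 ≈ 6.000
  cycle 1 → 1: weight = 4, length = 1, mean = 4/1 ≈ 4.000
  cycle 2 → 2: weight = 2, length = 1, mean = 2/1 ≈ 2.000
  cycle 0 → 1 → 0: weight = 8, length = 2, mean = 8/2 ≈ 4.000
  cycle 0 → 2 → 0: weight = 6, length = 2, mean = 6/2 ≈ 3.000
  cycle 1 → 0 → 1: weight = 8, length = 2, mean = 8/2 ≈ 4.000
Minimum mean = 2.000, attained e.g. along the cycle 2 → 2 with weight 2 and length 1. So λ(A) = 2/1 = 2.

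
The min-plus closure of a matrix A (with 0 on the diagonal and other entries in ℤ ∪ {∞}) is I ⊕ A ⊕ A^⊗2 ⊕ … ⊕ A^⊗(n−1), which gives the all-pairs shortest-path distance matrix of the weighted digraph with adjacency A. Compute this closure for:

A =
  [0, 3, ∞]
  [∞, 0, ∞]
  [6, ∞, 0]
Closure =
  [0, 3, ∞]
  [∞, 0, ∞]
  [6, 9, 0]

This is the Floyd-Warshall all-pairs shortest-path computation. For each intermediate vertex k = 0, 1, …, 2, update dist[i][j] ← min(dist[i][j], dist[i][k] + dist[k][j]). The final matrix gives, for each (i, j), the minimum total weight of any directed path from i to j (possibly empty when i = j).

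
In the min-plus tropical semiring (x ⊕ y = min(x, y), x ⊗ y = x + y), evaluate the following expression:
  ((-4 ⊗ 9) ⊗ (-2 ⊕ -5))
((-4 ⊗ 9) ⊗ (-2 ⊕ -5)) = 0

Expand innermost to outermost. Recall ⊕ takes the minimum of its arguments and ⊗ takes their sum. Working out the expression ((-4 ⊗ 9) ⊗ (-2 ⊕ -5)) gives 0.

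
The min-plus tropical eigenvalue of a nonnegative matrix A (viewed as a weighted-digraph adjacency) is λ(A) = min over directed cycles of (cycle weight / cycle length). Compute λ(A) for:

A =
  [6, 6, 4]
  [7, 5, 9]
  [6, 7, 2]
λ(A) = 2

Enumerate directed cycles and compute their means (weight / length). Sample:
  cycle 0 → 0: weight = 6, length = 1, mean = 6/1 ≈ 6.000
  cycle 1 → 1: weight = 5, length = 1, mean = 5/1 ≈ 5.000
  cycle 2 → 2: weight = 2, length = 1, mean = 2/1 ≈ 2.000
  cycle 0 → 1 → 0: weight = 13, length = 2, mean = 13/2 ≈ 6.500
  cycle 0 → 2 → 0: weight = 10, length = 2, mean = 10/2 ≈ 5.000
  cycle 1 → 0 → 1: weight = 13, length = 2, mean = 13/2 ≈ 6.500
Minimum mean = 2.000, attained e.g. along the cycle 2 → 2 with weight 2 and length 1. So λ(A) = 2/1 = 2.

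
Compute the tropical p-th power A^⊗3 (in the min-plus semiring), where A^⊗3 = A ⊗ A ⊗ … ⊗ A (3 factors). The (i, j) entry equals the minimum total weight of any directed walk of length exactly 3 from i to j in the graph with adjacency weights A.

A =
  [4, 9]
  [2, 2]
A^⊗3 =
  [12, 13]
  [6, 6]

Each entry (A^⊗3)_ij equals the minimum over all length-3 walks i = v_0 → v_1 → … → v_3 = j of Σ_t A[v_t][v_{t+1}]. For example, for (i, j) = (0, 1) we minimise over 4 possible intermediate vertex sequences; the minimum is 13, attained along the walk 0 → 1 → 1 → 1.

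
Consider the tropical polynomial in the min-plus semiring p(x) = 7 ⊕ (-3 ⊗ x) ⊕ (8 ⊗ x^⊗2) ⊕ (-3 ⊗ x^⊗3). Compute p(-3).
p(-3) = -12

A tropical monomial a ⊗ x^⊗i evaluates to a + i · x. Evaluating each term at x = -3:
  Term 0 contributes 7 + 0 · -3 = 7
  Term 1 contributes -3 + 1 · -3 = -6
  Term 2 contributes 8 + 2 · -3 = 2
  Term 3 contributes -3 + 3 · -3 = -12
p(-3) = ⊕ of these = min[7, -6, 2, -12] = -12.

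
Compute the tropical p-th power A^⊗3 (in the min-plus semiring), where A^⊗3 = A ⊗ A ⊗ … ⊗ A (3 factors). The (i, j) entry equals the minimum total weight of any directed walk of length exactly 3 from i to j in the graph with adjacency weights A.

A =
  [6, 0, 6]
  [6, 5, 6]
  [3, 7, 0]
A^⊗3 =
  [9, 6, 6]
  [9, 9, 6]
  [3, 3, 0]

Each entry (A^⊗3)_ij equals the minimum over all length-3 walks i = v_0 → v_1 → … → v_3 = j of Σ_t A[v_t][v_{t+1}]. For example, for (i, j) = (0, 2) we minimise over 9 possible intermediate vertex sequences; the minimum is 6, attained along the walk 0 → 1 → 2 → 2.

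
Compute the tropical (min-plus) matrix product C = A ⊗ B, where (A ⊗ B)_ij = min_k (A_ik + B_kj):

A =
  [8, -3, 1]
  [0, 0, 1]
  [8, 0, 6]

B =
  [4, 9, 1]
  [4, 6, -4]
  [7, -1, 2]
A ⊗ B =
  [1, 0, -7]
  [4, 0, -4]
  [4, 5, -4]

Apply the min-plus product entry-by-entry:
  C[0][0] = min over k of (A[0][0] + B[0][0] = 8 + 4 = 12, A[0][1] + B[1][0] = -3 + 4 = 1, A[0][2] + B[2][0] = 1 + 7 = 8) = 1 (attained at k = 1)
  C[0][1] = min over k of (A[0][0] + B[0][1] = 8 + 9 = 17, A[0][1] + B[1][1] = -3 + 6 = 3, A[0][2] + B[2][1] = 1 + -1 = 0) = 0 (attained at k = 2)
  C[0][2] = min over k of (A[0][0] + B[0][2] = 8 + 1 = 9, A[0][1] + B[1][2] = -3 + -4 = -7, A[0][2] + B[2][2] = 1 + 2 = 3) = -7 (attained at k = 1)
  C[1][0] = min over k of (A[1][0] + B[0][0] = 0 + 4 = 4, A[1][1] + B[1][0] = 0 + 4 = 4, A[1][2] + B[2][0] = 1 + 7 = 8) = 4 (attained at k = 0)
  C[1][1] = min over k of (A[1][0] + B[0][1] = 0 + 9 = 9, A[1][1] + B[1][1] = 0 + 6 = 6, A[1][2] + B[2][1] = 1 + -1 = 0) = 0 (attained at k = 2)
  C[1][2] = min over k of (A[1][0] + B[0][2] = 0 + 1 = 1, A[1][1] + B[1][2] = 0 + -4 = -4, A[1][2] + B[2][2] = 1 + 2 = 3) = -4 (attained at k = 1)
  C[2][0] = min over k of (A[2][0] + B[0][0] = 8 + 4 = 12, A[2][1] + B[1][0] = 0 + 4 = 4, A[2][2] + B[2][0] = 6 + 7 = 13) = 4 (attained at k = 1)
  C[2][1] = min over k of (A[2][0] + B[0][1] = 8 + 9 = 17, A[2][1] + B[1][1] = 0 + 6 = 6, A[2][2] + B[2][1] = 6 + -1 = 5) = 5 (attained at k = 2)
  C[2][2] = min over k of (A[2][0] + B[0][2] = 8 + 1 = 9, A[2][1] + B[1][2] = 0 + -4 = -4, A[2][2] + B[2][2] = 6 + 2 = 8) = -4 (attained at k = 1)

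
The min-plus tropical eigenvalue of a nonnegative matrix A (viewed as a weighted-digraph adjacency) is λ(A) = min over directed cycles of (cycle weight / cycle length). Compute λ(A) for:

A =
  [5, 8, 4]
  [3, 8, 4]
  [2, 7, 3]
λ(A) = 3

Enumerate directed cycles and compute their means (weight / length). Sample:
  cycle 0 → 0: weight = 5, length = 1, mean = 5/1 ≈ 5.000
  cycle 1 → 1: weight = 8, length = 1, mean = 8/1 ≈ 8.000
  cycle 2 → 2: weight = 3, length = 1, mean = 3/1 ≈ 3.000
  cycle 0 → 1 → 0: weight = 11, length = 2, mean = 11/2 ≈ 5.500
  cycle 0 → 2 → 0: weight = 6, length = 2, mean = 6/2 ≈ 3.000
  cycle 1 → 0 → 1: weight = 11, length = 2, mean = 11/2 ≈ 5.500
Minimum mean = 3.000, attained e.g. along the cycle 2 → 2 with weight 3 and length 1. So λ(A) = 3/1 = 3.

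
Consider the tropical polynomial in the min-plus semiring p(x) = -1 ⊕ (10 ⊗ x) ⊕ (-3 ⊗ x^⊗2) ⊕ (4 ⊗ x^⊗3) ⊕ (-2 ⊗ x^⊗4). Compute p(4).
p(4) = -1

A tropical monomial a ⊗ x^⊗i evaluates to a + i · x. Evaluating each term at x = 4:
  Term 0 contributes -1 + 0 · 4 = -1
  Term 1 contributes 10 + 1 · 4 = 14
  Term 2 contributes -3 + 2 · 4 = 5
  Term 3 contributes 4 + 3 · 4 = 16
  Term 4 contributes -2 + 4 · 4 = 14
p(4) = ⊕ of these = min[-1, 14, 5, 16, 14] = -1.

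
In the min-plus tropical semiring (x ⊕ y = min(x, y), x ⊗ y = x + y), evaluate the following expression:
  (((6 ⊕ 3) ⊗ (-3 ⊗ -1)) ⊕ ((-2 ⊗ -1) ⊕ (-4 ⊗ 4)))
(((6 ⊕ 3) ⊗ (-3 ⊗ -1)) ⊕ ((-2 ⊗ -1) ⊕ (-4 ⊗ 4))) = -3

Expand innermost to outermost. Recall ⊕ takes the minimum of its arguments and ⊗ takes their sum. Working out the expression (((6 ⊕ 3) ⊗ (-3 ⊗ -1)) ⊕ ((-2 ⊗ -1) ⊕ (-4 ⊗ 4))) gives -3.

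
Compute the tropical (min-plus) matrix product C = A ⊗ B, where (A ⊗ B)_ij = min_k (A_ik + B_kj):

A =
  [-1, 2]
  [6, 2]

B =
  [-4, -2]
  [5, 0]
A ⊗ B =
  [-5, -3]
  [2, 2]

Apply the min-plus product entry-by-entry:
  C[0][0] = min over k of (A[0][0] + B[0][0] = -1 + -4 = -5, A[0][1] + B[1][0] = 2 + 5 = 7) = -5 (attained at k = 0)
  C[0][1] = min over k of (A[0][0] + B[0][1] = -1 + -2 = -3, A[0][1] + B[1][1] = 2 + 0 = 2) = -3 (attained at k = 0)
  C[1][0] = min over k of (A[1][0] + B[0][0] = 6 + -4 = 2, A[1][1] + B[1][0] = 2 + 5 = 7) = 2 (attained at k = 0)
  C[1][1] = min over k of (A[1][0] + B[0][1] = 6 + -2 = 4, A[1][1] + B[1][1] = 2 + 0 = 2) = 2 (attained at k = 1)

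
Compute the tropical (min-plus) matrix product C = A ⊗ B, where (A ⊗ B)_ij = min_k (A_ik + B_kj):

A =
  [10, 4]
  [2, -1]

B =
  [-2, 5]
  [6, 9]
A ⊗ B =
  [8, 13]
  [0, 7]

Apply the min-plus product entry-by-entry:
  C[0][0] = min over k of (A[0][0] + B[0][0] = 10 + -2 = 8, A[0][1] + B[1][0] = 4 + 6 = 10) = 8 (attained at k = 0)
  C[0][1] = min over k of (A[0][0] + B[0][1] = 10 + 5 = 15, A[0][1] + B[1][1] = 4 + 9 = 13) = 13 (attained at k = 1)
  C[1][0] = min over k of (A[1][0] + B[0][0] = 2 + -2 = 0, A[1][1] + B[1][0] = -1 + 6 = 5) = 0 (attained at k = 0)
  C[1][1] = min over k of (A[1][0] + B[0][1] = 2 + 5 = 7, A[1][1] + B[1][1] = -1 + 9 = 8) = 7 (attained at k = 0)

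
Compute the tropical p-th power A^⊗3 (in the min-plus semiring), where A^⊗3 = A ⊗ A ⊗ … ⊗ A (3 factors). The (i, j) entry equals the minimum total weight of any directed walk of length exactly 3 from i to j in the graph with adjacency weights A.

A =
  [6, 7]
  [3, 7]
A^⊗3 =
  [16, 17]
  [13, 16]

Each entry (A^⊗3)_ij equals the minimum over all length-3 walks i = v_0 → v_1 → … → v_3 = j of Σ_t A[v_t][v_{t+1}]. For example, for (i, j) = (0, 1) we minimise over 4 possible intermediate vertex sequences; the minimum is 17, attained along the walk 0 → 1 → 0 → 1.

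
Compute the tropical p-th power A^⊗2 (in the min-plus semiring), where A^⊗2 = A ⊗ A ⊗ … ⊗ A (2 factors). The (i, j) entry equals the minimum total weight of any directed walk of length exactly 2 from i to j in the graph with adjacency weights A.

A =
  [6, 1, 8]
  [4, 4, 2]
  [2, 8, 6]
A^⊗2 =
  [5, 5, 3]
  [4, 5, 6]
  [8, 3, 10]

Each entry (A^⊗2)_ij equals the minimum over all length-2 walks i = v_0 → v_1 → … → v_2 = j of Σ_t A[v_t][v_{t+1}]. For example, for (i, j) = (0, 2) we minimise over 3 possible intermediate vertex sequences; the minimum is 3, attained along the walk 0 → 1 → 2.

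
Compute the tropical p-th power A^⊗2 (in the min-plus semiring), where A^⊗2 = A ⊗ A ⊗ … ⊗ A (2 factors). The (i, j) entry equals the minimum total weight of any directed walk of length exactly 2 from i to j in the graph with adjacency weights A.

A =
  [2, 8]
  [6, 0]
A^⊗2 =
  [4, 8]
  [6, 0]

Each entry (A^⊗2)_ij equals the minimum over all length-2 walks i = v_0 → v_1 → … → v_2 = j of Σ_t A[v_t][v_{t+1}]. For example, for (i, j) = (0, 1) we minimise over 2 possible intermediate vertex sequences; the minimum is 8, attained along the walk 0 → 1 → 1.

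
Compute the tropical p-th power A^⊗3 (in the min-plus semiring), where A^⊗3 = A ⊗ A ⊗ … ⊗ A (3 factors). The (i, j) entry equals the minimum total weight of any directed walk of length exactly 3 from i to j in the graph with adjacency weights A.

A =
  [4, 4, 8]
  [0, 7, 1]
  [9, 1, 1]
A^⊗3 =
  [8, 6, 6]
  [2, 3, 3]
  [2, 3, 3]

Each entry (A^⊗3)_ij equals the minimum over all length-3 walks i = v_0 → v_1 → … → v_3 = j of Σ_t A[v_t][v_{t+1}]. For example, for (i, j) = (0, 2) we minimise over 9 possible intermediate vertex sequences; the minimum is 6, attained along the walk 0 → 1 → 2 → 2.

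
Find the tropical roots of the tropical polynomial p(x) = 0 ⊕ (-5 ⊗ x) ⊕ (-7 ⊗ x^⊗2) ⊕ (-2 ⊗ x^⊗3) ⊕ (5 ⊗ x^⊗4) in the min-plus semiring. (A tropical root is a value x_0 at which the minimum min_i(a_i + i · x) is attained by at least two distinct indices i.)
Roots: {-7, -5, 2, 5}

Each tropical root is a break point of the lower envelope of the lines y = a_i + i · x (there are 5 lines, with slopes 0, 1, ..., 4). Only the lines that attain the minimum somewhere contribute to roots; other lines are dominated. Here the surviving (envelope) indices are i = 4, i = 3, i = 2, i = 1, i = 0.
Intersections between consecutive envelope lines give the roots: for adjacent envelope indices i < j the intersection is x = (a_i − a_j) / (j − i). Reading off the sorted break points: {-7, -5, 2, 5}.
Verification: at each break x_0, at least two indices attain the minimum of min_i(a_i + i · x_0).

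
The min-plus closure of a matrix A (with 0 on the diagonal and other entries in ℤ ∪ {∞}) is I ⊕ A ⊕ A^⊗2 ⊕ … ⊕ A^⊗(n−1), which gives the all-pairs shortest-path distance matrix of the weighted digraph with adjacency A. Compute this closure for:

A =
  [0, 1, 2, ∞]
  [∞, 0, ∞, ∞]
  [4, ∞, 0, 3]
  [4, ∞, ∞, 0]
Closure =
  [0, 1, 2, 5]
  [∞, 0, ∞, ∞]
  [4, 5, 0, 3]
  [4, 5, 6, 0]

This is the Floyd-Warshall all-pairs shortest-path computation. For each intermediate vertex k = 0, 1, …, 3, update dist[i][j] ← min(dist[i][j], dist[i][k] + dist[k][j]). The final matrix gives, for each (i, j), the minimum total weight of any directed path from i to j (possibly empty when i = j).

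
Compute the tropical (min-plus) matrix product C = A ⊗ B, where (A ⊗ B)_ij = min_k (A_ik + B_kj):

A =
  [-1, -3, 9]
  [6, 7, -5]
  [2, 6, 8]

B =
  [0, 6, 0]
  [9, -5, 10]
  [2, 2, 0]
A ⊗ B =
  [-1, -8, -1]
  [-3, -3, -5]
  [2, 1, 2]

Apply the min-plus product entry-by-entry:
  C[0][0] = min over k of (A[0][0] + B[0][0] = -1 + 0 = -1, A[0][1] + B[1][0] = -3 + 9 = 6, A[0][2] + B[2][0] = 9 + 2 = 11) = -1 (attained at k = 0)
  C[0][1] = min over k of (A[0][0] + B[0][1] = -1 + 6 = 5, A[0][1] + B[1][1] = -3 + -5 = -8, A[0][2] + B[2][1] = 9 + 2 = 11) = -8 (attained at k = 1)
  C[0][2] = min over k of (A[0][0] + B[0][2] = -1 + 0 = -1, A[0][1] + B[1][2] = -3 + 10 = 7, A[0][2] + B[2][2] = 9 + 0 = 9) = -1 (attained at k = 0)
  C[1][0] = min over k of (A[1][0] + B[0][0] = 6 + 0 = 6, A[1][1] + B[1][0] = 7 + 9 = 16, A[1][2] + B[2][0] = -5 + 2 = -3) = -3 (attained at k = 2)
  C[1][1] = min over k of (A[1][0] + B[0][1] = 6 + 6 = 12, A[1][1] + B[1][1] = 7 + -5 = 2, A[1][2] + B[2][1] = -5 + 2 = -3) = -3 (attained at k = 2)
  C[1][2] = min over k of (A[1][0] + B[0][2] = 6 + 0 = 6, A[1][1] + B[1][2] = 7 + 10 = 17, A[1][2] + B[2][2] = -5 + 0 = -5) = -5 (attained at k = 2)
  C[2][0] = min over k of (A[2][0] + B[0][0] = 2 + 0 = 2, A[2][1] + B[1][0] = 6 + 9 = 15, A[2][2] + B[2][0] = 8 + 2 = 10) = 2 (attained at k = 0)
  C[2][1] = min over k of (A[2][0] + B[0][1] = 2 + 6 = 8, A[2][1] + B[1][1] = 6 + -5 = 1, A[2][2] + B[2][1] = 8 + 2 = 10) = 1 (attained at k = 1)
  C[2][2] = min over k of (A[2][0] + B[0][2] = 2 + 0 = 2, A[2][1] + B[1][2] = 6 + 10 = 16, A[2][2] + B[2][2] = 8 + 0 = 8) = 2 (attained at k = 0)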